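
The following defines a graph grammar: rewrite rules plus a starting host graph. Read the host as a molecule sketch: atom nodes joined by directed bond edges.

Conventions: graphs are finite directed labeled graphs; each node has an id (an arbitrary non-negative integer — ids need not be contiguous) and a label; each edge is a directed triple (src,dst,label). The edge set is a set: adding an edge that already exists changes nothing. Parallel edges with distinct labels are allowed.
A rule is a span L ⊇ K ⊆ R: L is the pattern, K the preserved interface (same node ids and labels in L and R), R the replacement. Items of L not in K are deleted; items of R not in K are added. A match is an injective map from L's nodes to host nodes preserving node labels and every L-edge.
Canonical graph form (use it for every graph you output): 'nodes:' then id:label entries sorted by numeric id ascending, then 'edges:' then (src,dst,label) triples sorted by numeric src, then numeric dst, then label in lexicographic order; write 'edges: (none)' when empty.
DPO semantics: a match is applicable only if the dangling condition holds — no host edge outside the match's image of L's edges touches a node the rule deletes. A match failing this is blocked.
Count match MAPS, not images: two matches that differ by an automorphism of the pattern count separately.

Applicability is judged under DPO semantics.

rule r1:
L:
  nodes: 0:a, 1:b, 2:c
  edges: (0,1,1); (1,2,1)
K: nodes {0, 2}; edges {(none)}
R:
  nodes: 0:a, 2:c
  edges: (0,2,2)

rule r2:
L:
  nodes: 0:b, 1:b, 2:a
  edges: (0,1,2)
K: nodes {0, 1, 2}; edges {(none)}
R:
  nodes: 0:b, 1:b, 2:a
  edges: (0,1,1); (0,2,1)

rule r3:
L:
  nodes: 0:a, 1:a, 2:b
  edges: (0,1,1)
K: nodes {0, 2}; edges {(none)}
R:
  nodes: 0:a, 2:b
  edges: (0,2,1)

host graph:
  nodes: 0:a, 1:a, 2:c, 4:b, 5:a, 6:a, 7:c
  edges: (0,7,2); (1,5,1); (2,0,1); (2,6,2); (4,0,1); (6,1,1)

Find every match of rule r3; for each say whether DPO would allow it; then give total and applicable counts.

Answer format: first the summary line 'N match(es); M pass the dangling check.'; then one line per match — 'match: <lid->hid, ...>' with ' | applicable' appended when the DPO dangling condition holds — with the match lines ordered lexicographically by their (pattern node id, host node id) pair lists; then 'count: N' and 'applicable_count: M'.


2 match(es); 1 pass the dangling check.
match: 0->1, 1->5, 2->4 | applicable
match: 0->6, 1->1, 2->4
count: 2
applicable_count: 1


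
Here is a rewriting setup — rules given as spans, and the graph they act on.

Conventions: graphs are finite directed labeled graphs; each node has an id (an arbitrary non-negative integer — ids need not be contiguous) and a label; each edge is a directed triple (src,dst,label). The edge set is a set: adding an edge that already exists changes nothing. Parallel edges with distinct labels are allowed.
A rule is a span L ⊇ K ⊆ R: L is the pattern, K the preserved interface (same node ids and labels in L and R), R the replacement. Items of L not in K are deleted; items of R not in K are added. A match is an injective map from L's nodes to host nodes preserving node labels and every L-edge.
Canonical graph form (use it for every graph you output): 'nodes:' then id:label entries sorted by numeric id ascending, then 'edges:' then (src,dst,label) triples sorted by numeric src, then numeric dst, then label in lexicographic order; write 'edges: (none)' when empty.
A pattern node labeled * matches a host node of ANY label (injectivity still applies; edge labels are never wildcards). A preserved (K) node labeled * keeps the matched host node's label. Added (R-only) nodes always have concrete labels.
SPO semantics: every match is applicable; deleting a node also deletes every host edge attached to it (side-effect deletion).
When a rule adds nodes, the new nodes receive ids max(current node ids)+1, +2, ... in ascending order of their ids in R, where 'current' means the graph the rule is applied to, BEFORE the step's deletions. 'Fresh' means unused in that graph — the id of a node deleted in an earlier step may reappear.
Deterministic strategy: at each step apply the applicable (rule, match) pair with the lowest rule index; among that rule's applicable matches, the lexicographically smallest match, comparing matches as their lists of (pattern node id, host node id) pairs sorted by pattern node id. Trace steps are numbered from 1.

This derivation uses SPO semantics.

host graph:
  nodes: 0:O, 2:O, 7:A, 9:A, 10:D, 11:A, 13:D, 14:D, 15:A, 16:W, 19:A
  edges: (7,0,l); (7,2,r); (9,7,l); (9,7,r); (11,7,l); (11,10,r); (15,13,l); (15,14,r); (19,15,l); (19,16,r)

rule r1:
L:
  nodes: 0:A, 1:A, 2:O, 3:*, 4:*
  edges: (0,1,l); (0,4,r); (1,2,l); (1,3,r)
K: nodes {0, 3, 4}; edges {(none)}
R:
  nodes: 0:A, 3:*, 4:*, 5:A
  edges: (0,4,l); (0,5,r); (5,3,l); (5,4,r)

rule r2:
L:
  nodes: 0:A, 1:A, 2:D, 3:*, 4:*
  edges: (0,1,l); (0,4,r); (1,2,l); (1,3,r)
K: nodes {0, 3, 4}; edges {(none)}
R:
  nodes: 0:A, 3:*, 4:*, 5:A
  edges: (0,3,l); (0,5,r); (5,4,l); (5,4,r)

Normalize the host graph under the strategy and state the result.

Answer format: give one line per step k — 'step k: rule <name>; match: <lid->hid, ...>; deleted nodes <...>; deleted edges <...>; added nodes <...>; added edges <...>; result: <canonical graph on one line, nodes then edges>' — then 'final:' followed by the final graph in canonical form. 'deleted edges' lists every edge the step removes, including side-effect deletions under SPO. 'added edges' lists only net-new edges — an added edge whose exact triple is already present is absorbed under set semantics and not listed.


step 1: rule r1; match: 0->11, 1->7, 2->0, 3->2, 4->10; deleted nodes 0, 7; deleted edges (7,0,l); (7,2,r); (9,7,l); (9,7,r); (11,7,l); (11,10,r); added nodes 20; added edges (11,10,l); (11,20,r); (20,2,l); (20,10,r); result: nodes: 2:O, 9:A, 10:D, 11:A, 13:D, 14:D, 15:A, 16:W, 19:A, 20:A edges: (11,10,l); (11,20,r); (15,13,l); (15,14,r); (19,15,l); (19,16,r); (20,2,l); (20,10,r)
step 2: rule r2; match: 0->19, 1->15, 2->13, 3->14, 4->16; deleted nodes 13, 15; deleted edges (15,13,l); (15,14,r); (19,15,l); (19,16,r); added nodes 21; added edges (19,14,l); (19,21,r); (21,16,l); (21,16,r); result: nodes: 2:O, 9:A, 10:D, 11:A, 14:D, 16:W, 19:A, 20:A, 21:A edges: (11,10,l); (11,20,r); (19,14,l); (19,21,r); (20,2,l); (20,10,r); (21,16,l); (21,16,r)
final:
nodes: 2:O, 9:A, 10:D, 11:A, 14:D, 16:W, 19:A, 20:A, 21:A
edges: (11,10,l); (11,20,r); (19,14,l); (19,21,r); (20,2,l); (20,10,r); (21,16,l); (21,16,r)


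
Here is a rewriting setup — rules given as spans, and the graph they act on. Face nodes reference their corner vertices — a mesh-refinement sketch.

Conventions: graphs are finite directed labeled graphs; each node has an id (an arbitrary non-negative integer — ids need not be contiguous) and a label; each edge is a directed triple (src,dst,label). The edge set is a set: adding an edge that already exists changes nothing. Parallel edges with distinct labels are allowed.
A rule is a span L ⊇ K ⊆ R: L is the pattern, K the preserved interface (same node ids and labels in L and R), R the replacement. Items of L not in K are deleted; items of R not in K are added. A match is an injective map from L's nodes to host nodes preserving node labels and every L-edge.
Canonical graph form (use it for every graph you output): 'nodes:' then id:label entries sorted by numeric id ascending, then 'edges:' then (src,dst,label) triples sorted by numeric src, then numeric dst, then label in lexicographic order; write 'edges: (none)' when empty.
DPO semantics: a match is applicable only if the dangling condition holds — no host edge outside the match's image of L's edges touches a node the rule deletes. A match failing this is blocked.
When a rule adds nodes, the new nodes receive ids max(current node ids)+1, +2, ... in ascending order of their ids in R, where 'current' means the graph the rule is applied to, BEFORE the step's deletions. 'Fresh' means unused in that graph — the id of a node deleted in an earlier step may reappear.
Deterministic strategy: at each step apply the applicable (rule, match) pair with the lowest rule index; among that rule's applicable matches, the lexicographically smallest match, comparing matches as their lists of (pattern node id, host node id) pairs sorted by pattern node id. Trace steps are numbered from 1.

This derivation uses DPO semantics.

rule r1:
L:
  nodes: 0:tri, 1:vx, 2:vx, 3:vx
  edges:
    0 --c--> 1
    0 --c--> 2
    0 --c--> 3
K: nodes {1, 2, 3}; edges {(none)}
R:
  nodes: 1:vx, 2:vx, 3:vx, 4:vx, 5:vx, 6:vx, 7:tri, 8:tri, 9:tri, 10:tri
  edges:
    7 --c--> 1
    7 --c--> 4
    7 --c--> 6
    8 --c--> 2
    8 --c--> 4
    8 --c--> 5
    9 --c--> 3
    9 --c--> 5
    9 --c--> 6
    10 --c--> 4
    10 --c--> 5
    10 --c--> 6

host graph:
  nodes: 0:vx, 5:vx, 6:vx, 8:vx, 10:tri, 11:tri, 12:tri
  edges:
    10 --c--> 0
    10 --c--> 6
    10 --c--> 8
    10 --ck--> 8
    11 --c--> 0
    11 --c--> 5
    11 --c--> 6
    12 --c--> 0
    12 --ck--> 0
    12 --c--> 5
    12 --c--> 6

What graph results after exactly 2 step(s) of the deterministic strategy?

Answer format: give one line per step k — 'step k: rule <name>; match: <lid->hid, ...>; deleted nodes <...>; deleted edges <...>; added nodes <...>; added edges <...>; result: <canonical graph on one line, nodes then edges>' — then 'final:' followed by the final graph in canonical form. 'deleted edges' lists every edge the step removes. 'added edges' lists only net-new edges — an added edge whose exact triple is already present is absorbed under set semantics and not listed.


step 1: rule r1; match: 0->11, 1->0, 2->5, 3->6; deleted nodes 11; deleted edges (11,0,c); (11,5,c); (11,6,c); added nodes 13, 14, 15, 16, 17, 18, 19; added edges (16,0,c); (16,13,c); (16,15,c); (17,5,c); (17,13,c); (17,14,c); (18,6,c); (18,14,c); (18,15,c); (19,13,c); (19,14,c); (19,15,c); result: nodes: 0:vx, 5:vx, 6:vx, 8:vx, 10:tri, 12:tri, 13:vx, 14:vx, 15:vx, 16:tri, 17:tri, 18:tri, 19:tri edges: (10,0,c); (10,6,c); (10,8,c); (10,8,ck); (12,0,c); (12,0,ck); (12,5,c); (12,6,c); (16,0,c); (16,13,c); (16,15,c); (17,5,c); (17,13,c); (17,14,c); (18,6,c); (18,14,c); (18,15,c); (19,13,c); (19,14,c); (19,15,c)
step 2: rule r1; match: 0->16, 1->0, 2->13, 3->15; deleted nodes 16; deleted edges (16,0,c); (16,13,c); (16,15,c); added nodes 20, 21, 22, 23, 24, 25, 26; added edges (23,0,c); (23,20,c); (23,22,c); (24,13,c); (24,20,c); (24,21,c); (25,15,c); (25,21,c); (25,22,c); (26,20,c); (26,21,c); (26,22,c); result: nodes: 0:vx, 5:vx, 6:vx, 8:vx, 10:tri, 12:tri, 13:vx, 14:vx, 15:vx, 17:tri, 18:tri, 19:tri, 20:vx, 21:vx, 22:vx, 23:tri, 24:tri, 25:tri, 26:tri edges: (10,0,c); (10,6,c); (10,8,c); (10,8,ck); (12,0,c); (12,0,ck); (12,5,c); (12,6,c); (17,5,c); (17,13,c); (17,14,c); (18,6,c); (18,14,c); (18,15,c); (19,13,c); (19,14,c); (19,15,c); (23,0,c); (23,20,c); (23,22,c); (24,13,c); (24,20,c); (24,21,c); (25,15,c); (25,21,c); (25,22,c); (26,20,c); (26,21,c); (26,22,c)
final:
nodes: 0:vx, 5:vx, 6:vx, 8:vx, 10:tri, 12:tri, 13:vx, 14:vx, 15:vx, 17:tri, 18:tri, 19:tri, 20:vx, 21:vx, 22:vx, 23:tri, 24:tri, 25:tri, 26:tri
edges: (10,0,c); (10,6,c); (10,8,c); (10,8,ck); (12,0,c); (12,0,ck); (12,5,c); (12,6,c); (17,5,c); (17,13,c); (17,14,c); (18,6,c); (18,14,c); (18,15,c); (19,13,c); (19,14,c); (19,15,c); (23,0,c); (23,20,c); (23,22,c); (24,13,c); (24,20,c); (24,21,c); (25,15,c); (25,21,c); (25,22,c); (26,20,c); (26,21,c); (26,22,c)


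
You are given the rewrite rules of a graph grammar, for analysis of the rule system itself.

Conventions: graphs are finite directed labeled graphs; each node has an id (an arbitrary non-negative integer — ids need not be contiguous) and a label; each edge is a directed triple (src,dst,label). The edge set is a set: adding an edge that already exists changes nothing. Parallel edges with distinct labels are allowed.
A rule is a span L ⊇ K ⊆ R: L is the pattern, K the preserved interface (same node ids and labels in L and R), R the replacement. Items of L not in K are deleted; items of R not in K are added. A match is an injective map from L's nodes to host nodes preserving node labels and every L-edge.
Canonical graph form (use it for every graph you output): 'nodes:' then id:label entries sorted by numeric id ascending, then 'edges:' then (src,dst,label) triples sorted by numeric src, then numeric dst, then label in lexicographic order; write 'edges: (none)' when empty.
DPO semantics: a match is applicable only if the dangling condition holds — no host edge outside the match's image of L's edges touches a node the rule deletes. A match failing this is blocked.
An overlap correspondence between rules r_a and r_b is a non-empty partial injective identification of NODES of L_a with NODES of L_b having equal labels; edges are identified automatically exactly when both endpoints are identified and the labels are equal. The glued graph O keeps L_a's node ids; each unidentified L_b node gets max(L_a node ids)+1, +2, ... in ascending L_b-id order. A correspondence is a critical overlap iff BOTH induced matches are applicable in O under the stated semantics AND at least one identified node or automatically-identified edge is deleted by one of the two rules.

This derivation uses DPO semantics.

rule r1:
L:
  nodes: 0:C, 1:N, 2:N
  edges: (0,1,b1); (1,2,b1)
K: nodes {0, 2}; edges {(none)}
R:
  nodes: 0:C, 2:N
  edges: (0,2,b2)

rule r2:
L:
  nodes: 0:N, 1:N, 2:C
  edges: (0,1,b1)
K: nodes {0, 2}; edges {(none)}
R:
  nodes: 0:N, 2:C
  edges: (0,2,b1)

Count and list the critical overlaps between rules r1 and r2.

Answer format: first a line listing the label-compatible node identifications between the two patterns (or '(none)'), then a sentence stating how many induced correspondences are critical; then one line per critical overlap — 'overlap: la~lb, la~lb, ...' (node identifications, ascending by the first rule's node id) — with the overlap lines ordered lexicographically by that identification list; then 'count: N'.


label-compatible node identifications between L(r1) and L(r2): 0~2, 1~0, 1~1, 2~0, 2~1
2 of the induced correspondences are critical overlaps of r1 and r2.
overlap: 0~2, 1~0, 2~1
overlap: 1~0, 2~1
count: 2


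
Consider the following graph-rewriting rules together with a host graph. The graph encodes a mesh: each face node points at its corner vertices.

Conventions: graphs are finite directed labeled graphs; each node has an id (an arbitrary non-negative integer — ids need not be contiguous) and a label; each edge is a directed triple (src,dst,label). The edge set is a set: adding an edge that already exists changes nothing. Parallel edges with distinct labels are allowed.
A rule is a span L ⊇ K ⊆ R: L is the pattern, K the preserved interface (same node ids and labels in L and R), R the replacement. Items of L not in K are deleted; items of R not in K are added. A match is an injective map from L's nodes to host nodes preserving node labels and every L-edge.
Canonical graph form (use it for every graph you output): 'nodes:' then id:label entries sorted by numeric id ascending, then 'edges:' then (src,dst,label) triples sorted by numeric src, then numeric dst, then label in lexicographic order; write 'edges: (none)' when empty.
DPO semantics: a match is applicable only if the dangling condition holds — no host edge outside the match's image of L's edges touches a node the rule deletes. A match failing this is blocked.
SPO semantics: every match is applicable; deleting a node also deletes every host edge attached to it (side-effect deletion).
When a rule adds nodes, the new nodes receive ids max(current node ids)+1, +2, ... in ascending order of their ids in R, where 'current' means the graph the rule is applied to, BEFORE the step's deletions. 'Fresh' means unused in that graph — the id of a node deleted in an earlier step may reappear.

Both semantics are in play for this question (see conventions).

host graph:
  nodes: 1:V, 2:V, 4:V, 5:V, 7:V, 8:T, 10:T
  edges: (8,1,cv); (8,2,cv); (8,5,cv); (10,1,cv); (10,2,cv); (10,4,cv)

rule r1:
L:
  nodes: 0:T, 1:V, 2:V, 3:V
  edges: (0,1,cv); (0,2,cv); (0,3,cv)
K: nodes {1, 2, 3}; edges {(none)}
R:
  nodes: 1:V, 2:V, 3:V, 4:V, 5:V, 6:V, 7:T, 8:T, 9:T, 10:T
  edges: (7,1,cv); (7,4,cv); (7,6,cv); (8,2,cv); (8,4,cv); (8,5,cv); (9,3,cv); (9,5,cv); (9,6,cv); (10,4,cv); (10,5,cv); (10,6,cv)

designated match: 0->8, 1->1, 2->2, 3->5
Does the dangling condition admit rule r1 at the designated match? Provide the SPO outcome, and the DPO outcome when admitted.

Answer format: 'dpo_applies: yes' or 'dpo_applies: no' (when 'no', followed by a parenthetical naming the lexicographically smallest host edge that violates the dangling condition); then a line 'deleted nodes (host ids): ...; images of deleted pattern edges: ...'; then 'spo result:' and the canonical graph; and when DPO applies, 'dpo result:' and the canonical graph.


dpo_applies: yes
deleted nodes (host ids): 8; images of deleted pattern edges: (8,1,cv); (8,2,cv); (8,5,cv)
spo result:
nodes: 1:V, 2:V, 4:V, 5:V, 7:V, 10:T, 11:V, 12:V, 13:V, 14:T, 15:T, 16:T, 17:T
edges: (10,1,cv); (10,2,cv); (10,4,cv); (14,1,cv); (14,11,cv); (14,13,cv); (15,2,cv); (15,11,cv); (15,12,cv); (16,5,cv); (16,12,cv); (16,13,cv); (17,11,cv); (17,12,cv); (17,13,cv)
dpo result:
nodes: 1:V, 2:V, 4:V, 5:V, 7:V, 10:T, 11:V, 12:V, 13:V, 14:T, 15:T, 16:T, 17:T
edges: (10,1,cv); (10,2,cv); (10,4,cv); (14,1,cv); (14,11,cv); (14,13,cv); (15,2,cv); (15,11,cv); (15,12,cv); (16,5,cv); (16,12,cv); (16,13,cv); (17,11,cv); (17,12,cv); (17,13,cv)


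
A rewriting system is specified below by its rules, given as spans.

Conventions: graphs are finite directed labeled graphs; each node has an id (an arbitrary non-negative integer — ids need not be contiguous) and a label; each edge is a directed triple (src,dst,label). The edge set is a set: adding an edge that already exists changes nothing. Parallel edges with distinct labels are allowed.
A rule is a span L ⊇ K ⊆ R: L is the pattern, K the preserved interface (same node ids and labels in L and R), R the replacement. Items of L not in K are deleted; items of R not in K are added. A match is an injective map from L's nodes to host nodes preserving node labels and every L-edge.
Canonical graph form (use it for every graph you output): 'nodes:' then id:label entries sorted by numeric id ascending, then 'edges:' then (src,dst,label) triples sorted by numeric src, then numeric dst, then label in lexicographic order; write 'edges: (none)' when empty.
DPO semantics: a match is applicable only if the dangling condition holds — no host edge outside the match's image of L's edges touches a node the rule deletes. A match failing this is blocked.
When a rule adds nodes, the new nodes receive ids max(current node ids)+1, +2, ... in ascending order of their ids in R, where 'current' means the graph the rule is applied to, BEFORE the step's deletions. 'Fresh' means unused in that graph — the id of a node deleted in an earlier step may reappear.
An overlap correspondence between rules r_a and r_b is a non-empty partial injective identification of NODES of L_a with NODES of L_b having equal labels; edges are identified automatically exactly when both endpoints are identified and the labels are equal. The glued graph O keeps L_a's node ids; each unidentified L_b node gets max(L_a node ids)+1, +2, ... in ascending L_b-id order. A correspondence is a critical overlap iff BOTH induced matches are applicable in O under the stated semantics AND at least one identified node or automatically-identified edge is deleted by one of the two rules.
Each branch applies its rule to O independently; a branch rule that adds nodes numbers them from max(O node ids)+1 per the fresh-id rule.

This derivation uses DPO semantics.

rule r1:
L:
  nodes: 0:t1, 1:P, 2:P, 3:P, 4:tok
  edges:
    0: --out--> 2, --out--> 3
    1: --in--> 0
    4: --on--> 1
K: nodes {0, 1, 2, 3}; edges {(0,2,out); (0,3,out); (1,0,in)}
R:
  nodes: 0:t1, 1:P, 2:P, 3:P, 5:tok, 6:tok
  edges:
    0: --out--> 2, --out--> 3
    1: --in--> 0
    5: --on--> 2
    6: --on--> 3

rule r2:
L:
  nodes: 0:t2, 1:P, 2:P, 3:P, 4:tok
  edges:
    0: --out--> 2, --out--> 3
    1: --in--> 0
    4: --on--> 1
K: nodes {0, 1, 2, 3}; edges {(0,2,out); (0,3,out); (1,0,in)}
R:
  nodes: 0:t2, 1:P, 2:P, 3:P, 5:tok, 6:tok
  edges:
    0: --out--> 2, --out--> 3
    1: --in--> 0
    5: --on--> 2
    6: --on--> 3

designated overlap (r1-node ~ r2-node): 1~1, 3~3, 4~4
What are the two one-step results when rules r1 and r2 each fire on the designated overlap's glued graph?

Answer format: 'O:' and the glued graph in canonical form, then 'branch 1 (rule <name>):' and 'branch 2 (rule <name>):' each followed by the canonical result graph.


O:
nodes: 0:t1, 1:P, 2:P, 3:P, 4:tok, 5:t2, 6:P
edges: (0,2,out); (0,3,out); (1,0,in); (1,5,in); (4,1,on); (5,3,out); (5,6,out)
branch 1 (rule r1):
nodes: 0:t1, 1:P, 2:P, 3:P, 5:t2, 6:P, 7:tok, 8:tok
edges: (0,2,out); (0,3,out); (1,0,in); (1,5,in); (5,3,out); (5,6,out); (7,2,on); (8,3,on)
branch 2 (rule r2):
nodes: 0:t1, 1:P, 2:P, 3:P, 5:t2, 6:P, 7:tok, 8:tok
edges: (0,2,out); (0,3,out); (1,0,in); (1,5,in); (5,3,out); (5,6,out); (7,6,on); (8,3,on)


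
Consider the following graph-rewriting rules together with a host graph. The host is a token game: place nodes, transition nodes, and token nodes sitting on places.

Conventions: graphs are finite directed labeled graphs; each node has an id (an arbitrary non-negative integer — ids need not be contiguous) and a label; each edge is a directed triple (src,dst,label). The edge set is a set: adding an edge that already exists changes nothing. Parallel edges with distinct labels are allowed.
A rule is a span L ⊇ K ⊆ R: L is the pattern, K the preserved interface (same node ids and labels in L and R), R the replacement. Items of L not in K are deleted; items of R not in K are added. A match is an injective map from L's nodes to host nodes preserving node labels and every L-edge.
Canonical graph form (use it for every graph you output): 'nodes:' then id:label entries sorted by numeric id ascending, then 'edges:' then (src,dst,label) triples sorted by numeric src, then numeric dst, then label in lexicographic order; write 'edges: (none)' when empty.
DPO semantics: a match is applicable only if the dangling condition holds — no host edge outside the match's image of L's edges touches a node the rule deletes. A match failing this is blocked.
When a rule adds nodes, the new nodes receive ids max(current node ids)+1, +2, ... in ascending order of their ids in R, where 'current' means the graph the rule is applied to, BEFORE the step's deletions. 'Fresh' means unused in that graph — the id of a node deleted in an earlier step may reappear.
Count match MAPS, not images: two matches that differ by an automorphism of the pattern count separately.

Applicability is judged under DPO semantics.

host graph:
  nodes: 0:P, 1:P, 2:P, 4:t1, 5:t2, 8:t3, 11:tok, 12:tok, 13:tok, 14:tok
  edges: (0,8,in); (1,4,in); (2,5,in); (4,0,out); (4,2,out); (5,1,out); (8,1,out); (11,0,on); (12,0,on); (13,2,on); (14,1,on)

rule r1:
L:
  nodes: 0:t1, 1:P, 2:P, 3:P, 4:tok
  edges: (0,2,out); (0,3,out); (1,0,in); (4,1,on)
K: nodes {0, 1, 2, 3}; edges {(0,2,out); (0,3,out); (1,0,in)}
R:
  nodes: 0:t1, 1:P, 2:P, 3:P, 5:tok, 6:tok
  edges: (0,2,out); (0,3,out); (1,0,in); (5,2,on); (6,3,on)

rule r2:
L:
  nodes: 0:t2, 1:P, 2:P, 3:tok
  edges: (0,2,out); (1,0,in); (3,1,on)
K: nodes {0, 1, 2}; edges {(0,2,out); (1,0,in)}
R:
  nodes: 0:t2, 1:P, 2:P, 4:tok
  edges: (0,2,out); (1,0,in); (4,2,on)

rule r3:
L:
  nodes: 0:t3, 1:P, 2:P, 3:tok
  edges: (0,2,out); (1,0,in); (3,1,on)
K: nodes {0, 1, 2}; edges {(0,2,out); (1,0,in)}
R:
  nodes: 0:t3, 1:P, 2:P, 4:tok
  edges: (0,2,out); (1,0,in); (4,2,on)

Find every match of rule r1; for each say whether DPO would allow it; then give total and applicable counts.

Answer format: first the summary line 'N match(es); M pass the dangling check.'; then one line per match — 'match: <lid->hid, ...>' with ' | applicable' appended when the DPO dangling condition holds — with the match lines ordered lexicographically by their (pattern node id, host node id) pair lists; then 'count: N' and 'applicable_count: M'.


2 match(es); 2 pass the dangling check.
match: 0->4, 1->1, 2->0, 3->2, 4->14 | applicable
match: 0->4, 1->1, 2->2, 3->0, 4->14 | applicable
count: 2
applicable_count: 2


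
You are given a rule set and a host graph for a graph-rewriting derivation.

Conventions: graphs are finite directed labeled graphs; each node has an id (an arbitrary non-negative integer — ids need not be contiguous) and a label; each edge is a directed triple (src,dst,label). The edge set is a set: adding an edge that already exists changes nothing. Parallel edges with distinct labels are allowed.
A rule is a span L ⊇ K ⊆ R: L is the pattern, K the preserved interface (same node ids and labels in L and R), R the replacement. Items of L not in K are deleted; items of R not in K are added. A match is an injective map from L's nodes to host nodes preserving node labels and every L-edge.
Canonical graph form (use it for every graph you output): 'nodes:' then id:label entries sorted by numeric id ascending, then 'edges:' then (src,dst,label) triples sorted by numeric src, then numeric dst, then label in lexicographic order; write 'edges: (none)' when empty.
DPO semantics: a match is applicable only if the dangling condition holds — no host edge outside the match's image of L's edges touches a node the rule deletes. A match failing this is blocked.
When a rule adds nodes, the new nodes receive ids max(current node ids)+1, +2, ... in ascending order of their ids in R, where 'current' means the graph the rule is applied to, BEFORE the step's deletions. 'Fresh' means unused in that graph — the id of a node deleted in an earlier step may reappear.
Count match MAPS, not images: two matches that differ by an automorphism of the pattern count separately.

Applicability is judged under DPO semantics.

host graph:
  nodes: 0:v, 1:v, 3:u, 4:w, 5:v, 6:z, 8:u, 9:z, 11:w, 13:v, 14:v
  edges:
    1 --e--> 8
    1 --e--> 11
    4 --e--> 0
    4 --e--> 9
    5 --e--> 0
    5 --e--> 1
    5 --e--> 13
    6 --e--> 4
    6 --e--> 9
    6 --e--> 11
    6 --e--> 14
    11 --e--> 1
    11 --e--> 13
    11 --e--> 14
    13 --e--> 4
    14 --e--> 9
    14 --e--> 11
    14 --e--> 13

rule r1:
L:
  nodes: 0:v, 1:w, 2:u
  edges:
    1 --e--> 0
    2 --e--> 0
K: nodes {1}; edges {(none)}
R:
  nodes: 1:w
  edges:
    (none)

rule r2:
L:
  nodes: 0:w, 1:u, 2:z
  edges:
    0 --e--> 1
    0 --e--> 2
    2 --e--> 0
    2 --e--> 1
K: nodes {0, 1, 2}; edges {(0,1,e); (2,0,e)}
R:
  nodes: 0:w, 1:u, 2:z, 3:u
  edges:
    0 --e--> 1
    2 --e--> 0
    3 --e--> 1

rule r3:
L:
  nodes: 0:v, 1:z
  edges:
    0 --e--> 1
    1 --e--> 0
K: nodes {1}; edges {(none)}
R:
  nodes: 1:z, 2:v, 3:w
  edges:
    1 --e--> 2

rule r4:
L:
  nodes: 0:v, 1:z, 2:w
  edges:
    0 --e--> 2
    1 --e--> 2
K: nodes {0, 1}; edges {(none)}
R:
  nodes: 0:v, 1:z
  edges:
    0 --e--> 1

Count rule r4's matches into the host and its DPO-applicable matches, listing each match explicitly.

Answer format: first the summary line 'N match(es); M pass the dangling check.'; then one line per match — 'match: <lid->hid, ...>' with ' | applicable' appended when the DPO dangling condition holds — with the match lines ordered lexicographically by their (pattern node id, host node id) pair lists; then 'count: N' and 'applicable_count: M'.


3 match(es); 0 pass the dangling check.
match: 0->1, 1->6, 2->11
match: 0->13, 1->6, 2->4
match: 0->14, 1->6, 2->11
count: 3
applicable_count: 0


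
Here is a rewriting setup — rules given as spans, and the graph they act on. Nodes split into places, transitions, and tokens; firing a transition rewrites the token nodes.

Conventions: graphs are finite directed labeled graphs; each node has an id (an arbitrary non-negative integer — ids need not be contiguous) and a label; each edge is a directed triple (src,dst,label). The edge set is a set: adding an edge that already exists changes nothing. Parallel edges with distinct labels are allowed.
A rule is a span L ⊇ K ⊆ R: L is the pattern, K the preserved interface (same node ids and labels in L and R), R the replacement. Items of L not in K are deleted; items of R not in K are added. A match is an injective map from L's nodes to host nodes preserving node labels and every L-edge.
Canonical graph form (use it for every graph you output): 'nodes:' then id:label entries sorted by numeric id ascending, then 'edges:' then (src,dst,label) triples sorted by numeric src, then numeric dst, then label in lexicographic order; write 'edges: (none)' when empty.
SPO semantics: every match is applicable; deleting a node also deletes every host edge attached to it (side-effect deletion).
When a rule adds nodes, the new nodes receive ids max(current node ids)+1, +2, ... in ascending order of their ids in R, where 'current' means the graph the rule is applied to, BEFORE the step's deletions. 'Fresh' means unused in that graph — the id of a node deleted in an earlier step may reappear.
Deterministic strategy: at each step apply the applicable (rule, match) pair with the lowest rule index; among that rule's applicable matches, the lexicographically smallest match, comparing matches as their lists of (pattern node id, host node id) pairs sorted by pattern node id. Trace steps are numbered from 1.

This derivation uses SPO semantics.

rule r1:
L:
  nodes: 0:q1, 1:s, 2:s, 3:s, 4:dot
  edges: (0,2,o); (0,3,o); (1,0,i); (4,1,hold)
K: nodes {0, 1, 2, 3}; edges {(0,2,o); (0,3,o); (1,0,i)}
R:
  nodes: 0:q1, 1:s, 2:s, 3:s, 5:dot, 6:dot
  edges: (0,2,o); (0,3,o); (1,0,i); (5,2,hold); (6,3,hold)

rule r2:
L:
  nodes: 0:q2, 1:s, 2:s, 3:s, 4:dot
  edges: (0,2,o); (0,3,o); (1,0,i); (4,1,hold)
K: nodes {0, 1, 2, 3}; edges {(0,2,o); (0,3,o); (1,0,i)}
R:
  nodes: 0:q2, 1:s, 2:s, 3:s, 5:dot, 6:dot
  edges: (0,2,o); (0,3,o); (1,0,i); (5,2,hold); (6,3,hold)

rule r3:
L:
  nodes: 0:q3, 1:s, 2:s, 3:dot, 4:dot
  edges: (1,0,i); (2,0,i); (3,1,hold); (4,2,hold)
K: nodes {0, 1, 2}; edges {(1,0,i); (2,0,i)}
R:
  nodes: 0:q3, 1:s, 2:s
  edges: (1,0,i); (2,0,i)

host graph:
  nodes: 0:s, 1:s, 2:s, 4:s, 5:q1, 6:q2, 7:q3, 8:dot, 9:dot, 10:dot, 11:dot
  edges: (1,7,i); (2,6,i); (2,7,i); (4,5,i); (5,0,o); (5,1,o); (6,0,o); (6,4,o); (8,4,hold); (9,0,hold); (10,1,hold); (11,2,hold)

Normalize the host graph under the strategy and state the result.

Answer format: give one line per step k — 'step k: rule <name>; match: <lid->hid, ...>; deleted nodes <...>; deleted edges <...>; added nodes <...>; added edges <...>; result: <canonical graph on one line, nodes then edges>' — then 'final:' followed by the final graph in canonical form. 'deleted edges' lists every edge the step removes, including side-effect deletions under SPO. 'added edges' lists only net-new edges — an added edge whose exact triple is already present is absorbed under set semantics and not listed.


step 1: rule r1; match: 0->5, 1->4, 2->0, 3->1, 4->8; deleted nodes 8; deleted edges (8,4,hold); added nodes 12, 13; added edges (12,0,hold); (13,1,hold); result: nodes: 0:s, 1:s, 2:s, 4:s, 5:q1, 6:q2, 7:q3, 9:dot, 10:dot, 11:dot, 12:dot, 13:dot edges: (1,7,i); (2,6,i); (2,7,i); (4,5,i); (5,0,o); (5,1,o); (6,0,o); (6,4,o); (9,0,hold); (10,1,hold); (11,2,hold); (12,0,hold); (13,1,hold)
step 2: rule r2; match: 0->6, 1->2, 2->0, 3->4, 4->11; deleted nodes 11; deleted edges (11,2,hold); added nodes 14, 15; added edges (14,0,hold); (15,4,hold); result: nodes: 0:s, 1:s, 2:s, 4:s, 5:q1, 6:q2, 7:q3, 9:dot, 10:dot, 12:dot, 13:dot, 14:dot, 15:dot edges: (1,7,i); (2,6,i); (2,7,i); (4,5,i); (5,0,o); (5,1,o); (6,0,o); (6,4,o); (9,0,hold); (10,1,hold); (12,0,hold); (13,1,hold); (14,0,hold); (15,4,hold)
step 3: rule r1; match: 0->5, 1->4, 2->0, 3->1, 4->15; deleted nodes 15; deleted edges (15,4,hold); added nodes 16, 17; added edges (16,0,hold); (17,1,hold); result: nodes: 0:s, 1:s, 2:s, 4:s, 5:q1, 6:q2, 7:q3, 9:dot, 10:dot, 12:dot, 13:dot, 14:dot, 16:dot, 17:dot edges: (1,7,i); (2,6,i); (2,7,i); (4,5,i); (5,0,o); (5,1,o); (6,0,o); (6,4,o); (9,0,hold); (10,1,hold); (12,0,hold); (13,1,hold); (14,0,hold); (16,0,hold); (17,1,hold)
final:
nodes: 0:s, 1:s, 2:s, 4:s, 5:q1, 6:q2, 7:q3, 9:dot, 10:dot, 12:dot, 13:dot, 14:dot, 16:dot, 17:dot
edges: (1,7,i); (2,6,i); (2,7,i); (4,5,i); (5,0,o); (5,1,o); (6,0,o); (6,4,o); (9,0,hold); (10,1,hold); (12,0,hold); (13,1,hold); (14,0,hold); (16,0,hold); (17,1,hold)


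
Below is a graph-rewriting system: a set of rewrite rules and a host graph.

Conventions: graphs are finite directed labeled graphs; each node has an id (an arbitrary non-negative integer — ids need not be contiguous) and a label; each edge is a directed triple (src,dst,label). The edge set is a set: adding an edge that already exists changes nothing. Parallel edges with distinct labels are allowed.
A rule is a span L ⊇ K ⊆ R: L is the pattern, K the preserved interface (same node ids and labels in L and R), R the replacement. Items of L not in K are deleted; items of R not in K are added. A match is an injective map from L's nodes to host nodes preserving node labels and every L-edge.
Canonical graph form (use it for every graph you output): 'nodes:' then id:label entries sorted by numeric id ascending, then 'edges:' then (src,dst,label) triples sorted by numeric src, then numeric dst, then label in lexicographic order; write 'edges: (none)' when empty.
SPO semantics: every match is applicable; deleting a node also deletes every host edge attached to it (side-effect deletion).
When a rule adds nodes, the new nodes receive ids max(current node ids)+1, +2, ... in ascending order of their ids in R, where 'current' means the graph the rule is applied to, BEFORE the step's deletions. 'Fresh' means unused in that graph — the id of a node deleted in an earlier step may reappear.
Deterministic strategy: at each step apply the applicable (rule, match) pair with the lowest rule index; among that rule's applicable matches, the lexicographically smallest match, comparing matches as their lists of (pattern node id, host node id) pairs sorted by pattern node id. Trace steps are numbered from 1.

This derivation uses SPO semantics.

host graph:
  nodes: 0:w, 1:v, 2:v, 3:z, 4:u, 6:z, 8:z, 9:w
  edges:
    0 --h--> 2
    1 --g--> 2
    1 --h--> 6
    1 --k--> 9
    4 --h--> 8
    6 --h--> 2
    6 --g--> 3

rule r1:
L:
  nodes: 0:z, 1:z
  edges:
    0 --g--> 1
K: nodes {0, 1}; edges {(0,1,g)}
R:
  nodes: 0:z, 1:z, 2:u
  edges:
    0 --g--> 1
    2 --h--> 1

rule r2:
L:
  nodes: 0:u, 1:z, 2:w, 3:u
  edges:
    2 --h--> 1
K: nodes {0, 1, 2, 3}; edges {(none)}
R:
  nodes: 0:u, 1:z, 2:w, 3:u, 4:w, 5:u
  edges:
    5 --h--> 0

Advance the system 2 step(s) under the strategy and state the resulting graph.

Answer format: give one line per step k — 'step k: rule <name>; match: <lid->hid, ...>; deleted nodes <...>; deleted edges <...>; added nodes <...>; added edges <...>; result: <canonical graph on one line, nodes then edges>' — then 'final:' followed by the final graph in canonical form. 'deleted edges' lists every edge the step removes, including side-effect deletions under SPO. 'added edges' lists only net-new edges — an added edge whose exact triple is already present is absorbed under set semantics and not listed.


step 1: rule r1; match: 0->6, 1->3; deleted nodes (none); deleted edges (none); added nodes 10; added edges (10,3,h); result: nodes: 0:w, 1:v, 2:v, 3:z, 4:u, 6:z, 8:z, 9:w, 10:u edges: (0,2,h); (1,2,g); (1,6,h); (1,9,k); (4,8,h); (6,2,h); (6,3,g); (10,3,h)
step 2: rule r1; match: 0->6, 1->3; deleted nodes (none); deleted edges (none); added nodes 11; added edges (11,3,h); result: nodes: 0:w, 1:v, 2:v, 3:z, 4:u, 6:z, 8:z, 9:w, 10:u, 11:u edges: (0,2,h); (1,2,g); (1,6,h); (1,9,k); (4,8,h); (6,2,h); (6,3,g); (10,3,h); (11,3,h)
final:
nodes: 0:w, 1:v, 2:v, 3:z, 4:u, 6:z, 8:z, 9:w, 10:u, 11:u
edges: (0,2,h); (1,2,g); (1,6,h); (1,9,k); (4,8,h); (6,2,h); (6,3,g); (10,3,h); (11,3,h)


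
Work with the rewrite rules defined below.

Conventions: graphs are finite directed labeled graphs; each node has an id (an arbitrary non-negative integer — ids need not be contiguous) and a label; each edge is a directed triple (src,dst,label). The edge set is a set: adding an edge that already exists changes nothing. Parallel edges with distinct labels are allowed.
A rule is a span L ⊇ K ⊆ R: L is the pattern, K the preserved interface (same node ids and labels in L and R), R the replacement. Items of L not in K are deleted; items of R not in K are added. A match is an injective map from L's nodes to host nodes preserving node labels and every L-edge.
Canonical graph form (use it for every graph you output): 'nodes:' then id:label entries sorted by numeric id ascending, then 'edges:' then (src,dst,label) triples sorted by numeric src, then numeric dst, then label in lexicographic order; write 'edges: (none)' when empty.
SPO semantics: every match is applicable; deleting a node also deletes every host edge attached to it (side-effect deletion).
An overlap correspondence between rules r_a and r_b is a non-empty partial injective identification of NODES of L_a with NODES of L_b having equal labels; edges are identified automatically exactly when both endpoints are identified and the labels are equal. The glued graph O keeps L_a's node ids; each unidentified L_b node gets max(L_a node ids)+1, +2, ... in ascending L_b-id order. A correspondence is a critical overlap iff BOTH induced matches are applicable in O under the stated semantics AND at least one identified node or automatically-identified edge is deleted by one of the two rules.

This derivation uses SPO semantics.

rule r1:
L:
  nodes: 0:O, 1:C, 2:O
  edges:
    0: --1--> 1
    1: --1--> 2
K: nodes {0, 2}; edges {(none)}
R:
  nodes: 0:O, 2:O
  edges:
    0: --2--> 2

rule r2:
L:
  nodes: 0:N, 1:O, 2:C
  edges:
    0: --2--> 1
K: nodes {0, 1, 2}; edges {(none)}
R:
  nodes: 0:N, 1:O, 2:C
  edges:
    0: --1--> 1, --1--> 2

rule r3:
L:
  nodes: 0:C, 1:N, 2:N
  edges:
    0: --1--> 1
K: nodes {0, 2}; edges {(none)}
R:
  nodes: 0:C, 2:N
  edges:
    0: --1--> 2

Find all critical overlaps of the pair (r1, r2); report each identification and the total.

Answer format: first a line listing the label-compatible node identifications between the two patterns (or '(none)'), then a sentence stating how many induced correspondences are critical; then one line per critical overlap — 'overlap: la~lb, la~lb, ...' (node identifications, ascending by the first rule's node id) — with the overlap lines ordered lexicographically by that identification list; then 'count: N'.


label-compatible node identifications between L(r1) and L(r2): 0~1, 1~2, 2~1
3 of the induced correspondences are critical overlaps of r1 and r2.
overlap: 0~1, 1~2
overlap: 1~2
overlap: 1~2, 2~1
count: 3


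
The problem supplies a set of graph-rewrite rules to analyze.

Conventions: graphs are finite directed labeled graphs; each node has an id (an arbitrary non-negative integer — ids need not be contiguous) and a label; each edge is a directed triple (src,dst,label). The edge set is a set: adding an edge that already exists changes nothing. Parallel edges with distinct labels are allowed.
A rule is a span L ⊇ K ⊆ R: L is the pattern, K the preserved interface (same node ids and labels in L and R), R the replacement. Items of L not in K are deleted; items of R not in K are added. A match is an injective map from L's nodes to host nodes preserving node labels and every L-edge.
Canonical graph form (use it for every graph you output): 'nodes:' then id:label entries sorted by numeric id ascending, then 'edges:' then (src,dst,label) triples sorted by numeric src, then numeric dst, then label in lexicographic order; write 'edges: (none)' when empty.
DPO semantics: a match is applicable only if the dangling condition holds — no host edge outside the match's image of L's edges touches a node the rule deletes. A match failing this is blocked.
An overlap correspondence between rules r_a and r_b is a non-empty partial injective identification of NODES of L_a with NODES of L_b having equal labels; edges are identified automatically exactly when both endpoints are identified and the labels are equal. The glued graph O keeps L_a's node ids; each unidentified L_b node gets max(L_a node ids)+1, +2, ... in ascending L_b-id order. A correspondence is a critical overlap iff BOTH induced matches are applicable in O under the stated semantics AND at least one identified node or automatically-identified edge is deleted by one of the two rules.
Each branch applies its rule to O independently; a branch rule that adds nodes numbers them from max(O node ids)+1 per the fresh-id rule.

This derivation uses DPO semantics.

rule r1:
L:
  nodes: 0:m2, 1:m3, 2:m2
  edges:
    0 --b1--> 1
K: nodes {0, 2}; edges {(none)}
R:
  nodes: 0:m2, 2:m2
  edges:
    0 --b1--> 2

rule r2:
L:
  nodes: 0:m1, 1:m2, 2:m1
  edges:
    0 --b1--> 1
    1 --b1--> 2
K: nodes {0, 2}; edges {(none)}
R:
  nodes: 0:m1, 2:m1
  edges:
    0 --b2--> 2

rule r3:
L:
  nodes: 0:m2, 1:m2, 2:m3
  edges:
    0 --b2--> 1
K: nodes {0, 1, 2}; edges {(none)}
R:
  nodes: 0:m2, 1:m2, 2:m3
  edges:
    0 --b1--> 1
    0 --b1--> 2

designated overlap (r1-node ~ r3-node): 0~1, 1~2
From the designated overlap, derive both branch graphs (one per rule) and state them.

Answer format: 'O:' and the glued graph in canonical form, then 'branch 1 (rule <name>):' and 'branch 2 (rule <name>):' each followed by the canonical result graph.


O:
nodes: 0:m2, 1:m3, 2:m2, 3:m2
edges: (0,1,b1); (3,0,b2)
branch 1 (rule r1):
nodes: 0:m2, 2:m2, 3:m2
edges: (0,2,b1); (3,0,b2)
branch 2 (rule r3):
nodes: 0:m2, 1:m3, 2:m2, 3:m2
edges: (0,1,b1); (3,0,b1); (3,1,b1)
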